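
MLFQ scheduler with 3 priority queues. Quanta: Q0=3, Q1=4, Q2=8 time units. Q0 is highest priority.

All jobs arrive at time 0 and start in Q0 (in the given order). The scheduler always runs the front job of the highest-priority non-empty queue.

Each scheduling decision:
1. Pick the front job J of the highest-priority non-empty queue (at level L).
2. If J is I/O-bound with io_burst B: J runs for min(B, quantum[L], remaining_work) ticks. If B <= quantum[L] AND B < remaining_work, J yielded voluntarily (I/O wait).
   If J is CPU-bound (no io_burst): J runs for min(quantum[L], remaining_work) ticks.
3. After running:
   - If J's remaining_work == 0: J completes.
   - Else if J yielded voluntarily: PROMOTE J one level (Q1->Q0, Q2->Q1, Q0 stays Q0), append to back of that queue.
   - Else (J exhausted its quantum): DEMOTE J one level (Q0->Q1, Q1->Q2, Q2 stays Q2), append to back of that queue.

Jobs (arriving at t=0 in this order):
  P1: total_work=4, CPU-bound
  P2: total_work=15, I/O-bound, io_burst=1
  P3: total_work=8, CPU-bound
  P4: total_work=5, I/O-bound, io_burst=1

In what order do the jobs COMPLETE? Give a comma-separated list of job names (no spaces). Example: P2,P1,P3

t=0-3: P1@Q0 runs 3, rem=1, quantum used, demote→Q1. Q0=[P2,P3,P4] Q1=[P1] Q2=[]
t=3-4: P2@Q0 runs 1, rem=14, I/O yield, promote→Q0. Q0=[P3,P4,P2] Q1=[P1] Q2=[]
t=4-7: P3@Q0 runs 3, rem=5, quantum used, demote→Q1. Q0=[P4,P2] Q1=[P1,P3] Q2=[]
t=7-8: P4@Q0 runs 1, rem=4, I/O yield, promote→Q0. Q0=[P2,P4] Q1=[P1,P3] Q2=[]
t=8-9: P2@Q0 runs 1, rem=13, I/O yield, promote→Q0. Q0=[P4,P2] Q1=[P1,P3] Q2=[]
t=9-10: P4@Q0 runs 1, rem=3, I/O yield, promote→Q0. Q0=[P2,P4] Q1=[P1,P3] Q2=[]
t=10-11: P2@Q0 runs 1, rem=12, I/O yield, promote→Q0. Q0=[P4,P2] Q1=[P1,P3] Q2=[]
t=11-12: P4@Q0 runs 1, rem=2, I/O yield, promote→Q0. Q0=[P2,P4] Q1=[P1,P3] Q2=[]
t=12-13: P2@Q0 runs 1, rem=11, I/O yield, promote→Q0. Q0=[P4,P2] Q1=[P1,P3] Q2=[]
t=13-14: P4@Q0 runs 1, rem=1, I/O yield, promote→Q0. Q0=[P2,P4] Q1=[P1,P3] Q2=[]
t=14-15: P2@Q0 runs 1, rem=10, I/O yield, promote→Q0. Q0=[P4,P2] Q1=[P1,P3] Q2=[]
t=15-16: P4@Q0 runs 1, rem=0, completes. Q0=[P2] Q1=[P1,P3] Q2=[]
t=16-17: P2@Q0 runs 1, rem=9, I/O yield, promote→Q0. Q0=[P2] Q1=[P1,P3] Q2=[]
t=17-18: P2@Q0 runs 1, rem=8, I/O yield, promote→Q0. Q0=[P2] Q1=[P1,P3] Q2=[]
t=18-19: P2@Q0 runs 1, rem=7, I/O yield, promote→Q0. Q0=[P2] Q1=[P1,P3] Q2=[]
t=19-20: P2@Q0 runs 1, rem=6, I/O yield, promote→Q0. Q0=[P2] Q1=[P1,P3] Q2=[]
t=20-21: P2@Q0 runs 1, rem=5, I/O yield, promote→Q0. Q0=[P2] Q1=[P1,P3] Q2=[]
t=21-22: P2@Q0 runs 1, rem=4, I/O yield, promote→Q0. Q0=[P2] Q1=[P1,P3] Q2=[]
t=22-23: P2@Q0 runs 1, rem=3, I/O yield, promote→Q0. Q0=[P2] Q1=[P1,P3] Q2=[]
t=23-24: P2@Q0 runs 1, rem=2, I/O yield, promote→Q0. Q0=[P2] Q1=[P1,P3] Q2=[]
t=24-25: P2@Q0 runs 1, rem=1, I/O yield, promote→Q0. Q0=[P2] Q1=[P1,P3] Q2=[]
t=25-26: P2@Q0 runs 1, rem=0, completes. Q0=[] Q1=[P1,P3] Q2=[]
t=26-27: P1@Q1 runs 1, rem=0, completes. Q0=[] Q1=[P3] Q2=[]
t=27-31: P3@Q1 runs 4, rem=1, quantum used, demote→Q2. Q0=[] Q1=[] Q2=[P3]
t=31-32: P3@Q2 runs 1, rem=0, completes. Q0=[] Q1=[] Q2=[]

Answer: P4,P2,P1,P3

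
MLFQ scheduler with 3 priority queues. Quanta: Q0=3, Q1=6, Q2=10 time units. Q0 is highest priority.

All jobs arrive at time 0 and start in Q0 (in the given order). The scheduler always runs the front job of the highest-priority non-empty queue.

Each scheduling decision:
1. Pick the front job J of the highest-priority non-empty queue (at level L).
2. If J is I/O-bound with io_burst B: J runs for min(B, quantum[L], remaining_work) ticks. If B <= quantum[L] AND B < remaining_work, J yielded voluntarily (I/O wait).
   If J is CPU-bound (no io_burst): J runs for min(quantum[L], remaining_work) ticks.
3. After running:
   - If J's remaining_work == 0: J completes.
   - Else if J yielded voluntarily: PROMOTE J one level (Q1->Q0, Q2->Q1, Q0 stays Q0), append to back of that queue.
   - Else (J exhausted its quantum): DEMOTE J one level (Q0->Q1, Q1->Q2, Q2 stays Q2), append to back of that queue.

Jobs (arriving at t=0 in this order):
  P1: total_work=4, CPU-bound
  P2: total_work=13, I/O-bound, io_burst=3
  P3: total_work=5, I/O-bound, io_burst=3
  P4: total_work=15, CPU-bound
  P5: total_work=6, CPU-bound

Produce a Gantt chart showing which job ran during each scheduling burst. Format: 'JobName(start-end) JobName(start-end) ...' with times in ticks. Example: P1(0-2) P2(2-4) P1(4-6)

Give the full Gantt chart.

Answer: P1(0-3) P2(3-6) P3(6-9) P4(9-12) P5(12-15) P2(15-18) P3(18-20) P2(20-23) P2(23-26) P2(26-27) P1(27-28) P4(28-34) P5(34-37) P4(37-43)

Derivation:
t=0-3: P1@Q0 runs 3, rem=1, quantum used, demote→Q1. Q0=[P2,P3,P4,P5] Q1=[P1] Q2=[]
t=3-6: P2@Q0 runs 3, rem=10, I/O yield, promote→Q0. Q0=[P3,P4,P5,P2] Q1=[P1] Q2=[]
t=6-9: P3@Q0 runs 3, rem=2, I/O yield, promote→Q0. Q0=[P4,P5,P2,P3] Q1=[P1] Q2=[]
t=9-12: P4@Q0 runs 3, rem=12, quantum used, demote→Q1. Q0=[P5,P2,P3] Q1=[P1,P4] Q2=[]
t=12-15: P5@Q0 runs 3, rem=3, quantum used, demote→Q1. Q0=[P2,P3] Q1=[P1,P4,P5] Q2=[]
t=15-18: P2@Q0 runs 3, rem=7, I/O yield, promote→Q0. Q0=[P3,P2] Q1=[P1,P4,P5] Q2=[]
t=18-20: P3@Q0 runs 2, rem=0, completes. Q0=[P2] Q1=[P1,P4,P5] Q2=[]
t=20-23: P2@Q0 runs 3, rem=4, I/O yield, promote→Q0. Q0=[P2] Q1=[P1,P4,P5] Q2=[]
t=23-26: P2@Q0 runs 3, rem=1, I/O yield, promote→Q0. Q0=[P2] Q1=[P1,P4,P5] Q2=[]
t=26-27: P2@Q0 runs 1, rem=0, completes. Q0=[] Q1=[P1,P4,P5] Q2=[]
t=27-28: P1@Q1 runs 1, rem=0, completes. Q0=[] Q1=[P4,P5] Q2=[]
t=28-34: P4@Q1 runs 6, rem=6, quantum used, demote→Q2. Q0=[] Q1=[P5] Q2=[P4]
t=34-37: P5@Q1 runs 3, rem=0, completes. Q0=[] Q1=[] Q2=[P4]
t=37-43: P4@Q2 runs 6, rem=0, completes. Q0=[] Q1=[] Q2=[]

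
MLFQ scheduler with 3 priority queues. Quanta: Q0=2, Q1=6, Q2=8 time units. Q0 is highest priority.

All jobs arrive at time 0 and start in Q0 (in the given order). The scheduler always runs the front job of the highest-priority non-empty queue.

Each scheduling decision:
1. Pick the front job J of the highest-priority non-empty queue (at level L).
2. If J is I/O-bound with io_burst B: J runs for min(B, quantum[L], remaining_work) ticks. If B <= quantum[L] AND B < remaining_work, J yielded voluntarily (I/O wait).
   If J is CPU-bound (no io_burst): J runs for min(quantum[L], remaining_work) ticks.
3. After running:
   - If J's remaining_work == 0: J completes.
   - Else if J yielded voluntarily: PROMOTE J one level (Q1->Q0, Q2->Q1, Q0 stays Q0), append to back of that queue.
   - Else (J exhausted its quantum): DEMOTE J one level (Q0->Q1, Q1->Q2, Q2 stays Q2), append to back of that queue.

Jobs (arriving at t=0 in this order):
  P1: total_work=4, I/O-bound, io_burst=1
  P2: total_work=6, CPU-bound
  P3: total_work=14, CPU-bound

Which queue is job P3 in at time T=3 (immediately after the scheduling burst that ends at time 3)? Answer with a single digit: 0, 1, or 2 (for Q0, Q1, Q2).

t=0-1: P1@Q0 runs 1, rem=3, I/O yield, promote→Q0. Q0=[P2,P3,P1] Q1=[] Q2=[]
t=1-3: P2@Q0 runs 2, rem=4, quantum used, demote→Q1. Q0=[P3,P1] Q1=[P2] Q2=[]
t=3-5: P3@Q0 runs 2, rem=12, quantum used, demote→Q1. Q0=[P1] Q1=[P2,P3] Q2=[]
t=5-6: P1@Q0 runs 1, rem=2, I/O yield, promote→Q0. Q0=[P1] Q1=[P2,P3] Q2=[]
t=6-7: P1@Q0 runs 1, rem=1, I/O yield, promote→Q0. Q0=[P1] Q1=[P2,P3] Q2=[]
t=7-8: P1@Q0 runs 1, rem=0, completes. Q0=[] Q1=[P2,P3] Q2=[]
t=8-12: P2@Q1 runs 4, rem=0, completes. Q0=[] Q1=[P3] Q2=[]
t=12-18: P3@Q1 runs 6, rem=6, quantum used, demote→Q2. Q0=[] Q1=[] Q2=[P3]
t=18-24: P3@Q2 runs 6, rem=0, completes. Q0=[] Q1=[] Q2=[]

Answer: 0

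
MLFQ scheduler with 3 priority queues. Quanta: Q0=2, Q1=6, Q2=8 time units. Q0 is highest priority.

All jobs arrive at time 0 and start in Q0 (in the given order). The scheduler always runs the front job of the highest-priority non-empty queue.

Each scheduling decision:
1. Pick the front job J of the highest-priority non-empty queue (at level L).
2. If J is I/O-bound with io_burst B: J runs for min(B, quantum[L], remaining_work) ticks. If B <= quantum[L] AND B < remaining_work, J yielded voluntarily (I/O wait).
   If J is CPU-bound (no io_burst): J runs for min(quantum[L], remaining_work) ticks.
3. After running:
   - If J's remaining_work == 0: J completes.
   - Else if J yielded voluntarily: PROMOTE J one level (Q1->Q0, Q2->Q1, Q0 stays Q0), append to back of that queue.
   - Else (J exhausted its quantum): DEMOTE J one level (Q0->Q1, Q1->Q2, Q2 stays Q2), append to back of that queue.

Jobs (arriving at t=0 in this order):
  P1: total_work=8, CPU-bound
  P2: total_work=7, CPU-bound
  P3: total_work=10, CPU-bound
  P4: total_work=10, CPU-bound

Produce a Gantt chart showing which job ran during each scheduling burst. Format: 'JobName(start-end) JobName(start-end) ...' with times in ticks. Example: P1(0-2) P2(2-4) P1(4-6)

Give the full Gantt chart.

t=0-2: P1@Q0 runs 2, rem=6, quantum used, demote→Q1. Q0=[P2,P3,P4] Q1=[P1] Q2=[]
t=2-4: P2@Q0 runs 2, rem=5, quantum used, demote→Q1. Q0=[P3,P4] Q1=[P1,P2] Q2=[]
t=4-6: P3@Q0 runs 2, rem=8, quantum used, demote→Q1. Q0=[P4] Q1=[P1,P2,P3] Q2=[]
t=6-8: P4@Q0 runs 2, rem=8, quantum used, demote→Q1. Q0=[] Q1=[P1,P2,P3,P4] Q2=[]
t=8-14: P1@Q1 runs 6, rem=0, completes. Q0=[] Q1=[P2,P3,P4] Q2=[]
t=14-19: P2@Q1 runs 5, rem=0, completes. Q0=[] Q1=[P3,P4] Q2=[]
t=19-25: P3@Q1 runs 6, rem=2, quantum used, demote→Q2. Q0=[] Q1=[P4] Q2=[P3]
t=25-31: P4@Q1 runs 6, rem=2, quantum used, demote→Q2. Q0=[] Q1=[] Q2=[P3,P4]
t=31-33: P3@Q2 runs 2, rem=0, completes. Q0=[] Q1=[] Q2=[P4]
t=33-35: P4@Q2 runs 2, rem=0, completes. Q0=[] Q1=[] Q2=[]

Answer: P1(0-2) P2(2-4) P3(4-6) P4(6-8) P1(8-14) P2(14-19) P3(19-25) P4(25-31) P3(31-33) P4(33-35)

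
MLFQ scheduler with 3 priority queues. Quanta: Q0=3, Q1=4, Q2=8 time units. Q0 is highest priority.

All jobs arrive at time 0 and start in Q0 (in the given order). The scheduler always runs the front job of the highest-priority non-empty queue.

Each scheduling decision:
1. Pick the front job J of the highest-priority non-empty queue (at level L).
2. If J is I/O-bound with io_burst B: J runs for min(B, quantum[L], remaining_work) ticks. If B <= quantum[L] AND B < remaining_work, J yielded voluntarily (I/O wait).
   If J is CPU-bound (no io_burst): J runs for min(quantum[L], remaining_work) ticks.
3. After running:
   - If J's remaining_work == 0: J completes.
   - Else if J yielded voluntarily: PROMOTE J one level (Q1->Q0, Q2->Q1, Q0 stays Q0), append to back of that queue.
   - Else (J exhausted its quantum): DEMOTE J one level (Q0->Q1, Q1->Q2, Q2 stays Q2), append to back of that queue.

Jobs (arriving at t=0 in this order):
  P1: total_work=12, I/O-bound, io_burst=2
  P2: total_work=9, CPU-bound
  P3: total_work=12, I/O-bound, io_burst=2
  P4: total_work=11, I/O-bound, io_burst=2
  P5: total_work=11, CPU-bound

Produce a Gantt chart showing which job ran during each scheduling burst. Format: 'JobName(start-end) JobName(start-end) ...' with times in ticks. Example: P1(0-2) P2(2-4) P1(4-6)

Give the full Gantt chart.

t=0-2: P1@Q0 runs 2, rem=10, I/O yield, promote→Q0. Q0=[P2,P3,P4,P5,P1] Q1=[] Q2=[]
t=2-5: P2@Q0 runs 3, rem=6, quantum used, demote→Q1. Q0=[P3,P4,P5,P1] Q1=[P2] Q2=[]
t=5-7: P3@Q0 runs 2, rem=10, I/O yield, promote→Q0. Q0=[P4,P5,P1,P3] Q1=[P2] Q2=[]
t=7-9: P4@Q0 runs 2, rem=9, I/O yield, promote→Q0. Q0=[P5,P1,P3,P4] Q1=[P2] Q2=[]
t=9-12: P5@Q0 runs 3, rem=8, quantum used, demote→Q1. Q0=[P1,P3,P4] Q1=[P2,P5] Q2=[]
t=12-14: P1@Q0 runs 2, rem=8, I/O yield, promote→Q0. Q0=[P3,P4,P1] Q1=[P2,P5] Q2=[]
t=14-16: P3@Q0 runs 2, rem=8, I/O yield, promote→Q0. Q0=[P4,P1,P3] Q1=[P2,P5] Q2=[]
t=16-18: P4@Q0 runs 2, rem=7, I/O yield, promote→Q0. Q0=[P1,P3,P4] Q1=[P2,P5] Q2=[]
t=18-20: P1@Q0 runs 2, rem=6, I/O yield, promote→Q0. Q0=[P3,P4,P1] Q1=[P2,P5] Q2=[]
t=20-22: P3@Q0 runs 2, rem=6, I/O yield, promote→Q0. Q0=[P4,P1,P3] Q1=[P2,P5] Q2=[]
t=22-24: P4@Q0 runs 2, rem=5, I/O yield, promote→Q0. Q0=[P1,P3,P4] Q1=[P2,P5] Q2=[]
t=24-26: P1@Q0 runs 2, rem=4, I/O yield, promote→Q0. Q0=[P3,P4,P1] Q1=[P2,P5] Q2=[]
t=26-28: P3@Q0 runs 2, rem=4, I/O yield, promote→Q0. Q0=[P4,P1,P3] Q1=[P2,P5] Q2=[]
t=28-30: P4@Q0 runs 2, rem=3, I/O yield, promote→Q0. Q0=[P1,P3,P4] Q1=[P2,P5] Q2=[]
t=30-32: P1@Q0 runs 2, rem=2, I/O yield, promote→Q0. Q0=[P3,P4,P1] Q1=[P2,P5] Q2=[]
t=32-34: P3@Q0 runs 2, rem=2, I/O yield, promote→Q0. Q0=[P4,P1,P3] Q1=[P2,P5] Q2=[]
t=34-36: P4@Q0 runs 2, rem=1, I/O yield, promote→Q0. Q0=[P1,P3,P4] Q1=[P2,P5] Q2=[]
t=36-38: P1@Q0 runs 2, rem=0, completes. Q0=[P3,P4] Q1=[P2,P5] Q2=[]
t=38-40: P3@Q0 runs 2, rem=0, completes. Q0=[P4] Q1=[P2,P5] Q2=[]
t=40-41: P4@Q0 runs 1, rem=0, completes. Q0=[] Q1=[P2,P5] Q2=[]
t=41-45: P2@Q1 runs 4, rem=2, quantum used, demote→Q2. Q0=[] Q1=[P5] Q2=[P2]
t=45-49: P5@Q1 runs 4, rem=4, quantum used, demote→Q2. Q0=[] Q1=[] Q2=[P2,P5]
t=49-51: P2@Q2 runs 2, rem=0, completes. Q0=[] Q1=[] Q2=[P5]
t=51-55: P5@Q2 runs 4, rem=0, completes. Q0=[] Q1=[] Q2=[]

Answer: P1(0-2) P2(2-5) P3(5-7) P4(7-9) P5(9-12) P1(12-14) P3(14-16) P4(16-18) P1(18-20) P3(20-22) P4(22-24) P1(24-26) P3(26-28) P4(28-30) P1(30-32) P3(32-34) P4(34-36) P1(36-38) P3(38-40) P4(40-41) P2(41-45) P5(45-49) P2(49-51) P5(51-55)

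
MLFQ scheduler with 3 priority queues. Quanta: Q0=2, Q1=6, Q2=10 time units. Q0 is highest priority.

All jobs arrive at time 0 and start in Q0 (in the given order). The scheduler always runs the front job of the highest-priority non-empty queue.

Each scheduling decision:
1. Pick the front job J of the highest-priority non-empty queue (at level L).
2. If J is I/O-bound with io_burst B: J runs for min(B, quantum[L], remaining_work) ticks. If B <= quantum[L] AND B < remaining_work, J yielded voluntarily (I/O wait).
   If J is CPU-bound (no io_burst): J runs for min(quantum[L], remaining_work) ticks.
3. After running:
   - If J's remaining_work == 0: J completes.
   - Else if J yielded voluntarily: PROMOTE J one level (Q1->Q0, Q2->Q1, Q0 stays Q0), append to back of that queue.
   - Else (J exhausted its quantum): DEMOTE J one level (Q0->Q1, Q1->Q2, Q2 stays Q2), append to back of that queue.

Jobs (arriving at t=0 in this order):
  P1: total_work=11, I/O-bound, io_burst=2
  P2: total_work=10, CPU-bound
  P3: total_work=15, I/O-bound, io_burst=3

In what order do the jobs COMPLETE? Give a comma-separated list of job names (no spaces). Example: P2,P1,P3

Answer: P1,P3,P2

Derivation:
t=0-2: P1@Q0 runs 2, rem=9, I/O yield, promote→Q0. Q0=[P2,P3,P1] Q1=[] Q2=[]
t=2-4: P2@Q0 runs 2, rem=8, quantum used, demote→Q1. Q0=[P3,P1] Q1=[P2] Q2=[]
t=4-6: P3@Q0 runs 2, rem=13, quantum used, demote→Q1. Q0=[P1] Q1=[P2,P3] Q2=[]
t=6-8: P1@Q0 runs 2, rem=7, I/O yield, promote→Q0. Q0=[P1] Q1=[P2,P3] Q2=[]
t=8-10: P1@Q0 runs 2, rem=5, I/O yield, promote→Q0. Q0=[P1] Q1=[P2,P3] Q2=[]
t=10-12: P1@Q0 runs 2, rem=3, I/O yield, promote→Q0. Q0=[P1] Q1=[P2,P3] Q2=[]
t=12-14: P1@Q0 runs 2, rem=1, I/O yield, promote→Q0. Q0=[P1] Q1=[P2,P3] Q2=[]
t=14-15: P1@Q0 runs 1, rem=0, completes. Q0=[] Q1=[P2,P3] Q2=[]
t=15-21: P2@Q1 runs 6, rem=2, quantum used, demote→Q2. Q0=[] Q1=[P3] Q2=[P2]
t=21-24: P3@Q1 runs 3, rem=10, I/O yield, promote→Q0. Q0=[P3] Q1=[] Q2=[P2]
t=24-26: P3@Q0 runs 2, rem=8, quantum used, demote→Q1. Q0=[] Q1=[P3] Q2=[P2]
t=26-29: P3@Q1 runs 3, rem=5, I/O yield, promote→Q0. Q0=[P3] Q1=[] Q2=[P2]
t=29-31: P3@Q0 runs 2, rem=3, quantum used, demote→Q1. Q0=[] Q1=[P3] Q2=[P2]
t=31-34: P3@Q1 runs 3, rem=0, completes. Q0=[] Q1=[] Q2=[P2]
t=34-36: P2@Q2 runs 2, rem=0, completes. Q0=[] Q1=[] Q2=[]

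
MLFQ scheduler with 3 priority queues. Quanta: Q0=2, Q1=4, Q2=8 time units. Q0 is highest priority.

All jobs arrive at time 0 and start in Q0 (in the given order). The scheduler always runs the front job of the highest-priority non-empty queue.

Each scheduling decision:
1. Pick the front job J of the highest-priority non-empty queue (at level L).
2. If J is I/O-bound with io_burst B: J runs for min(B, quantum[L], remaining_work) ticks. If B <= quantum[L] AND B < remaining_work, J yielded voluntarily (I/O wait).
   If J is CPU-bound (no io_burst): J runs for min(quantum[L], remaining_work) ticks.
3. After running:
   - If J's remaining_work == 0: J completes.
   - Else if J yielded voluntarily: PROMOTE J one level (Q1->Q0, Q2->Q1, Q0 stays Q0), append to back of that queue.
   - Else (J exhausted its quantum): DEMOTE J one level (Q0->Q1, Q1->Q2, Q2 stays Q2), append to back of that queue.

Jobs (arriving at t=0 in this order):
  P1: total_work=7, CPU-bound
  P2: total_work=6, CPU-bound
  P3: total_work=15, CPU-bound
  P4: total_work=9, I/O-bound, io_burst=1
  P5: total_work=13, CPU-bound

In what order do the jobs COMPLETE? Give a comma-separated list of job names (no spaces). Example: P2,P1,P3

Answer: P4,P2,P1,P5,P3

Derivation:
t=0-2: P1@Q0 runs 2, rem=5, quantum used, demote→Q1. Q0=[P2,P3,P4,P5] Q1=[P1] Q2=[]
t=2-4: P2@Q0 runs 2, rem=4, quantum used, demote→Q1. Q0=[P3,P4,P5] Q1=[P1,P2] Q2=[]
t=4-6: P3@Q0 runs 2, rem=13, quantum used, demote→Q1. Q0=[P4,P5] Q1=[P1,P2,P3] Q2=[]
t=6-7: P4@Q0 runs 1, rem=8, I/O yield, promote→Q0. Q0=[P5,P4] Q1=[P1,P2,P3] Q2=[]
t=7-9: P5@Q0 runs 2, rem=11, quantum used, demote→Q1. Q0=[P4] Q1=[P1,P2,P3,P5] Q2=[]
t=9-10: P4@Q0 runs 1, rem=7, I/O yield, promote→Q0. Q0=[P4] Q1=[P1,P2,P3,P5] Q2=[]
t=10-11: P4@Q0 runs 1, rem=6, I/O yield, promote→Q0. Q0=[P4] Q1=[P1,P2,P3,P5] Q2=[]
t=11-12: P4@Q0 runs 1, rem=5, I/O yield, promote→Q0. Q0=[P4] Q1=[P1,P2,P3,P5] Q2=[]
t=12-13: P4@Q0 runs 1, rem=4, I/O yield, promote→Q0. Q0=[P4] Q1=[P1,P2,P3,P5] Q2=[]
t=13-14: P4@Q0 runs 1, rem=3, I/O yield, promote→Q0. Q0=[P4] Q1=[P1,P2,P3,P5] Q2=[]
t=14-15: P4@Q0 runs 1, rem=2, I/O yield, promote→Q0. Q0=[P4] Q1=[P1,P2,P3,P5] Q2=[]
t=15-16: P4@Q0 runs 1, rem=1, I/O yield, promote→Q0. Q0=[P4] Q1=[P1,P2,P3,P5] Q2=[]
t=16-17: P4@Q0 runs 1, rem=0, completes. Q0=[] Q1=[P1,P2,P3,P5] Q2=[]
t=17-21: P1@Q1 runs 4, rem=1, quantum used, demote→Q2. Q0=[] Q1=[P2,P3,P5] Q2=[P1]
t=21-25: P2@Q1 runs 4, rem=0, completes. Q0=[] Q1=[P3,P5] Q2=[P1]
t=25-29: P3@Q1 runs 4, rem=9, quantum used, demote→Q2. Q0=[] Q1=[P5] Q2=[P1,P3]
t=29-33: P5@Q1 runs 4, rem=7, quantum used, demote→Q2. Q0=[] Q1=[] Q2=[P1,P3,P5]
t=33-34: P1@Q2 runs 1, rem=0, completes. Q0=[] Q1=[] Q2=[P3,P5]
t=34-42: P3@Q2 runs 8, rem=1, quantum used, demote→Q2. Q0=[] Q1=[] Q2=[P5,P3]
t=42-49: P5@Q2 runs 7, rem=0, completes. Q0=[] Q1=[] Q2=[P3]
t=49-50: P3@Q2 runs 1, rem=0, completes. Q0=[] Q1=[] Q2=[]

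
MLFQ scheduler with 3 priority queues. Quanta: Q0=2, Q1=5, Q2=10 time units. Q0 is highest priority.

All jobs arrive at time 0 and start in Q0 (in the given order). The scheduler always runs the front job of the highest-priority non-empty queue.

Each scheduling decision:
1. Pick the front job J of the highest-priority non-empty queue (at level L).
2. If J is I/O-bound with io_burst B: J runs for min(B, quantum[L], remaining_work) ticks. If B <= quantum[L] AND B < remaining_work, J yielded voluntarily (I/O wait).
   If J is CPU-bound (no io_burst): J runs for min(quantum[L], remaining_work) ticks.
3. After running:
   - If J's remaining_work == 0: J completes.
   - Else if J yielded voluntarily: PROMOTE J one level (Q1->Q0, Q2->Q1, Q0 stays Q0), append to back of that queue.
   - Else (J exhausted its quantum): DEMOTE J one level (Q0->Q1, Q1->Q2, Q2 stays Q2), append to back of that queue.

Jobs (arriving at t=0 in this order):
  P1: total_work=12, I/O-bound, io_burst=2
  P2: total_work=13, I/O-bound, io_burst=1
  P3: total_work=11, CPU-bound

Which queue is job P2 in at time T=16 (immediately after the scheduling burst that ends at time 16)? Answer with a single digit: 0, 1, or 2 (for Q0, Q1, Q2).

Answer: 0

Derivation:
t=0-2: P1@Q0 runs 2, rem=10, I/O yield, promote→Q0. Q0=[P2,P3,P1] Q1=[] Q2=[]
t=2-3: P2@Q0 runs 1, rem=12, I/O yield, promote→Q0. Q0=[P3,P1,P2] Q1=[] Q2=[]
t=3-5: P3@Q0 runs 2, rem=9, quantum used, demote→Q1. Q0=[P1,P2] Q1=[P3] Q2=[]
t=5-7: P1@Q0 runs 2, rem=8, I/O yield, promote→Q0. Q0=[P2,P1] Q1=[P3] Q2=[]
t=7-8: P2@Q0 runs 1, rem=11, I/O yield, promote→Q0. Q0=[P1,P2] Q1=[P3] Q2=[]
t=8-10: P1@Q0 runs 2, rem=6, I/O yield, promote→Q0. Q0=[P2,P1] Q1=[P3] Q2=[]
t=10-11: P2@Q0 runs 1, rem=10, I/O yield, promote→Q0. Q0=[P1,P2] Q1=[P3] Q2=[]
t=11-13: P1@Q0 runs 2, rem=4, I/O yield, promote→Q0. Q0=[P2,P1] Q1=[P3] Q2=[]
t=13-14: P2@Q0 runs 1, rem=9, I/O yield, promote→Q0. Q0=[P1,P2] Q1=[P3] Q2=[]
t=14-16: P1@Q0 runs 2, rem=2, I/O yield, promote→Q0. Q0=[P2,P1] Q1=[P3] Q2=[]
t=16-17: P2@Q0 runs 1, rem=8, I/O yield, promote→Q0. Q0=[P1,P2] Q1=[P3] Q2=[]
t=17-19: P1@Q0 runs 2, rem=0, completes. Q0=[P2] Q1=[P3] Q2=[]
t=19-20: P2@Q0 runs 1, rem=7, I/O yield, promote→Q0. Q0=[P2] Q1=[P3] Q2=[]
t=20-21: P2@Q0 runs 1, rem=6, I/O yield, promote→Q0. Q0=[P2] Q1=[P3] Q2=[]
t=21-22: P2@Q0 runs 1, rem=5, I/O yield, promote→Q0. Q0=[P2] Q1=[P3] Q2=[]
t=22-23: P2@Q0 runs 1, rem=4, I/O yield, promote→Q0. Q0=[P2] Q1=[P3] Q2=[]
t=23-24: P2@Q0 runs 1, rem=3, I/O yield, promote→Q0. Q0=[P2] Q1=[P3] Q2=[]
t=24-25: P2@Q0 runs 1, rem=2, I/O yield, promote→Q0. Q0=[P2] Q1=[P3] Q2=[]
t=25-26: P2@Q0 runs 1, rem=1, I/O yield, promote→Q0. Q0=[P2] Q1=[P3] Q2=[]
t=26-27: P2@Q0 runs 1, rem=0, completes. Q0=[] Q1=[P3] Q2=[]
t=27-32: P3@Q1 runs 5, rem=4, quantum used, demote→Q2. Q0=[] Q1=[] Q2=[P3]
t=32-36: P3@Q2 runs 4, rem=0, completes. Q0=[] Q1=[] Q2=[]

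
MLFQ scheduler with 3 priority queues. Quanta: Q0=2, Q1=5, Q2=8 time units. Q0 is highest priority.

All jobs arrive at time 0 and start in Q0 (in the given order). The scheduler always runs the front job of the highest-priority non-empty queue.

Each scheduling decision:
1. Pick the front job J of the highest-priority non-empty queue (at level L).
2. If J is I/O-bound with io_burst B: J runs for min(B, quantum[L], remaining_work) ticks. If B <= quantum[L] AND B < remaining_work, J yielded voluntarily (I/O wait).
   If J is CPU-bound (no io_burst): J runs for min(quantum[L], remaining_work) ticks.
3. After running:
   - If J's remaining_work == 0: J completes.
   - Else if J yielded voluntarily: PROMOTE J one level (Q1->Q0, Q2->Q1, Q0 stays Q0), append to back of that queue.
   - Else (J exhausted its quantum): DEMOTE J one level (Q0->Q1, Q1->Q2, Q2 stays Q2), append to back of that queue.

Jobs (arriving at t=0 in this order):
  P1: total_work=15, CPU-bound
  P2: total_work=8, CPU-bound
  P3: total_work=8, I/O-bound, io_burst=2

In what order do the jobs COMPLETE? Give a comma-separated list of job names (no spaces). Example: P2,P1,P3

Answer: P3,P1,P2

Derivation:
t=0-2: P1@Q0 runs 2, rem=13, quantum used, demote→Q1. Q0=[P2,P3] Q1=[P1] Q2=[]
t=2-4: P2@Q0 runs 2, rem=6, quantum used, demote→Q1. Q0=[P3] Q1=[P1,P2] Q2=[]
t=4-6: P3@Q0 runs 2, rem=6, I/O yield, promote→Q0. Q0=[P3] Q1=[P1,P2] Q2=[]
t=6-8: P3@Q0 runs 2, rem=4, I/O yield, promote→Q0. Q0=[P3] Q1=[P1,P2] Q2=[]
t=8-10: P3@Q0 runs 2, rem=2, I/O yield, promote→Q0. Q0=[P3] Q1=[P1,P2] Q2=[]
t=10-12: P3@Q0 runs 2, rem=0, completes. Q0=[] Q1=[P1,P2] Q2=[]
t=12-17: P1@Q1 runs 5, rem=8, quantum used, demote→Q2. Q0=[] Q1=[P2] Q2=[P1]
t=17-22: P2@Q1 runs 5, rem=1, quantum used, demote→Q2. Q0=[] Q1=[] Q2=[P1,P2]
t=22-30: P1@Q2 runs 8, rem=0, completes. Q0=[] Q1=[] Q2=[P2]
t=30-31: P2@Q2 runs 1, rem=0, completes. Q0=[] Q1=[] Q2=[]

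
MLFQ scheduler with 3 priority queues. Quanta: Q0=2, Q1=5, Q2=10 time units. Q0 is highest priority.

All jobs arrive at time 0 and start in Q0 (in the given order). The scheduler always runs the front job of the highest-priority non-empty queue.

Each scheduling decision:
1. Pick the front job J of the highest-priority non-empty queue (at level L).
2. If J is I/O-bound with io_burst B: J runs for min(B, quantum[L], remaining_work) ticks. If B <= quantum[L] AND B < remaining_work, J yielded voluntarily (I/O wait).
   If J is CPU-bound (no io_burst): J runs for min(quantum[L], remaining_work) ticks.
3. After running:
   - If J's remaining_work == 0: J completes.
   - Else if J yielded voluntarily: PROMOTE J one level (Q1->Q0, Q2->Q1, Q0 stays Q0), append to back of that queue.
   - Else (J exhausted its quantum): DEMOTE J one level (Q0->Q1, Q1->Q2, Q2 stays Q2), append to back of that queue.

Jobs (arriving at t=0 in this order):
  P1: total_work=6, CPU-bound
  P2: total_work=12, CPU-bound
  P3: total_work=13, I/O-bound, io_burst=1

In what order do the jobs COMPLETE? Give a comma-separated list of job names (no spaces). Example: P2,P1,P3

t=0-2: P1@Q0 runs 2, rem=4, quantum used, demote→Q1. Q0=[P2,P3] Q1=[P1] Q2=[]
t=2-4: P2@Q0 runs 2, rem=10, quantum used, demote→Q1. Q0=[P3] Q1=[P1,P2] Q2=[]
t=4-5: P3@Q0 runs 1, rem=12, I/O yield, promote→Q0. Q0=[P3] Q1=[P1,P2] Q2=[]
t=5-6: P3@Q0 runs 1, rem=11, I/O yield, promote→Q0. Q0=[P3] Q1=[P1,P2] Q2=[]
t=6-7: P3@Q0 runs 1, rem=10, I/O yield, promote→Q0. Q0=[P3] Q1=[P1,P2] Q2=[]
t=7-8: P3@Q0 runs 1, rem=9, I/O yield, promote→Q0. Q0=[P3] Q1=[P1,P2] Q2=[]
t=8-9: P3@Q0 runs 1, rem=8, I/O yield, promote→Q0. Q0=[P3] Q1=[P1,P2] Q2=[]
t=9-10: P3@Q0 runs 1, rem=7, I/O yield, promote→Q0. Q0=[P3] Q1=[P1,P2] Q2=[]
t=10-11: P3@Q0 runs 1, rem=6, I/O yield, promote→Q0. Q0=[P3] Q1=[P1,P2] Q2=[]
t=11-12: P3@Q0 runs 1, rem=5, I/O yield, promote→Q0. Q0=[P3] Q1=[P1,P2] Q2=[]
t=12-13: P3@Q0 runs 1, rem=4, I/O yield, promote→Q0. Q0=[P3] Q1=[P1,P2] Q2=[]
t=13-14: P3@Q0 runs 1, rem=3, I/O yield, promote→Q0. Q0=[P3] Q1=[P1,P2] Q2=[]
t=14-15: P3@Q0 runs 1, rem=2, I/O yield, promote→Q0. Q0=[P3] Q1=[P1,P2] Q2=[]
t=15-16: P3@Q0 runs 1, rem=1, I/O yield, promote→Q0. Q0=[P3] Q1=[P1,P2] Q2=[]
t=16-17: P3@Q0 runs 1, rem=0, completes. Q0=[] Q1=[P1,P2] Q2=[]
t=17-21: P1@Q1 runs 4, rem=0, completes. Q0=[] Q1=[P2] Q2=[]
t=21-26: P2@Q1 runs 5, rem=5, quantum used, demote→Q2. Q0=[] Q1=[] Q2=[P2]
t=26-31: P2@Q2 runs 5, rem=0, completes. Q0=[] Q1=[] Q2=[]

Answer: P3,P1,P2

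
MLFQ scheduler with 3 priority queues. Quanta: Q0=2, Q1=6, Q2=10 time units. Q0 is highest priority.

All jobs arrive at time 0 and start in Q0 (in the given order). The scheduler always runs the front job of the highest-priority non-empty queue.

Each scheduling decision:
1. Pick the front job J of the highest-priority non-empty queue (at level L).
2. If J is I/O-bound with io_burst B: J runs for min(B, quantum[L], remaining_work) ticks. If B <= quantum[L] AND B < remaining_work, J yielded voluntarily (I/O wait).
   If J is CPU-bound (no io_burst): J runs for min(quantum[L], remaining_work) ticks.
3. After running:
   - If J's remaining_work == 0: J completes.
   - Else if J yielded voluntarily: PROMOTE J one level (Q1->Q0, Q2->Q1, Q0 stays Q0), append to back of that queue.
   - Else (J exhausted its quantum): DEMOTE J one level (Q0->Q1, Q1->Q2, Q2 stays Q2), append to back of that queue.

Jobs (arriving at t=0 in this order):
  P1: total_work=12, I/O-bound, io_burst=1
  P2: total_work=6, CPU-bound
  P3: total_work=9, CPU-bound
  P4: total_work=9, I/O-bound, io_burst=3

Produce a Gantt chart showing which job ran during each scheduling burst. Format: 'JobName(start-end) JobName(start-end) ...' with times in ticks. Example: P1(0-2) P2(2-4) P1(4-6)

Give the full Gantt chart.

t=0-1: P1@Q0 runs 1, rem=11, I/O yield, promote→Q0. Q0=[P2,P3,P4,P1] Q1=[] Q2=[]
t=1-3: P2@Q0 runs 2, rem=4, quantum used, demote→Q1. Q0=[P3,P4,P1] Q1=[P2] Q2=[]
t=3-5: P3@Q0 runs 2, rem=7, quantum used, demote→Q1. Q0=[P4,P1] Q1=[P2,P3] Q2=[]
t=5-7: P4@Q0 runs 2, rem=7, quantum used, demote→Q1. Q0=[P1] Q1=[P2,P3,P4] Q2=[]
t=7-8: P1@Q0 runs 1, rem=10, I/O yield, promote→Q0. Q0=[P1] Q1=[P2,P3,P4] Q2=[]
t=8-9: P1@Q0 runs 1, rem=9, I/O yield, promote→Q0. Q0=[P1] Q1=[P2,P3,P4] Q2=[]
t=9-10: P1@Q0 runs 1, rem=8, I/O yield, promote→Q0. Q0=[P1] Q1=[P2,P3,P4] Q2=[]
t=10-11: P1@Q0 runs 1, rem=7, I/O yield, promote→Q0. Q0=[P1] Q1=[P2,P3,P4] Q2=[]
t=11-12: P1@Q0 runs 1, rem=6, I/O yield, promote→Q0. Q0=[P1] Q1=[P2,P3,P4] Q2=[]
t=12-13: P1@Q0 runs 1, rem=5, I/O yield, promote→Q0. Q0=[P1] Q1=[P2,P3,P4] Q2=[]
t=13-14: P1@Q0 runs 1, rem=4, I/O yield, promote→Q0. Q0=[P1] Q1=[P2,P3,P4] Q2=[]
t=14-15: P1@Q0 runs 1, rem=3, I/O yield, promote→Q0. Q0=[P1] Q1=[P2,P3,P4] Q2=[]
t=15-16: P1@Q0 runs 1, rem=2, I/O yield, promote→Q0. Q0=[P1] Q1=[P2,P3,P4] Q2=[]
t=16-17: P1@Q0 runs 1, rem=1, I/O yield, promote→Q0. Q0=[P1] Q1=[P2,P3,P4] Q2=[]
t=17-18: P1@Q0 runs 1, rem=0, completes. Q0=[] Q1=[P2,P3,P4] Q2=[]
t=18-22: P2@Q1 runs 4, rem=0, completes. Q0=[] Q1=[P3,P4] Q2=[]
t=22-28: P3@Q1 runs 6, rem=1, quantum used, demote→Q2. Q0=[] Q1=[P4] Q2=[P3]
t=28-31: P4@Q1 runs 3, rem=4, I/O yield, promote→Q0. Q0=[P4] Q1=[] Q2=[P3]
t=31-33: P4@Q0 runs 2, rem=2, quantum used, demote→Q1. Q0=[] Q1=[P4] Q2=[P3]
t=33-35: P4@Q1 runs 2, rem=0, completes. Q0=[] Q1=[] Q2=[P3]
t=35-36: P3@Q2 runs 1, rem=0, completes. Q0=[] Q1=[] Q2=[]

Answer: P1(0-1) P2(1-3) P3(3-5) P4(5-7) P1(7-8) P1(8-9) P1(9-10) P1(10-11) P1(11-12) P1(12-13) P1(13-14) P1(14-15) P1(15-16) P1(16-17) P1(17-18) P2(18-22) P3(22-28) P4(28-31) P4(31-33) P4(33-35) P3(35-36)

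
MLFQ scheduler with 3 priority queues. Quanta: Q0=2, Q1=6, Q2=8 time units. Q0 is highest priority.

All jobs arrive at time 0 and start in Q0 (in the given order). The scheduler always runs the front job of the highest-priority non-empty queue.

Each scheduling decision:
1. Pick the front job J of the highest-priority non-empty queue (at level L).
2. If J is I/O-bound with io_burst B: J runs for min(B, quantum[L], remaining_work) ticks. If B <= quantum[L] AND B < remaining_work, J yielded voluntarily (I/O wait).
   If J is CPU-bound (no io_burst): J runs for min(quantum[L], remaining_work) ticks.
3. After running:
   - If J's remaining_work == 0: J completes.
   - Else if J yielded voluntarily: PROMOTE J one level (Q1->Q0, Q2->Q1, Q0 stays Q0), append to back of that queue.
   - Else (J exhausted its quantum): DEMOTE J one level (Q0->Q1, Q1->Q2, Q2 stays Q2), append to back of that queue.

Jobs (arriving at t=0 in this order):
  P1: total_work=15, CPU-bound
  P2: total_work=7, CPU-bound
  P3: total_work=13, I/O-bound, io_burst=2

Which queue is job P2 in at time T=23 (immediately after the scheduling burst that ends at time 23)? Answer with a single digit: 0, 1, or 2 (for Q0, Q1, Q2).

t=0-2: P1@Q0 runs 2, rem=13, quantum used, demote→Q1. Q0=[P2,P3] Q1=[P1] Q2=[]
t=2-4: P2@Q0 runs 2, rem=5, quantum used, demote→Q1. Q0=[P3] Q1=[P1,P2] Q2=[]
t=4-6: P3@Q0 runs 2, rem=11, I/O yield, promote→Q0. Q0=[P3] Q1=[P1,P2] Q2=[]
t=6-8: P3@Q0 runs 2, rem=9, I/O yield, promote→Q0. Q0=[P3] Q1=[P1,P2] Q2=[]
t=8-10: P3@Q0 runs 2, rem=7, I/O yield, promote→Q0. Q0=[P3] Q1=[P1,P2] Q2=[]
t=10-12: P3@Q0 runs 2, rem=5, I/O yield, promote→Q0. Q0=[P3] Q1=[P1,P2] Q2=[]
t=12-14: P3@Q0 runs 2, rem=3, I/O yield, promote→Q0. Q0=[P3] Q1=[P1,P2] Q2=[]
t=14-16: P3@Q0 runs 2, rem=1, I/O yield, promote→Q0. Q0=[P3] Q1=[P1,P2] Q2=[]
t=16-17: P3@Q0 runs 1, rem=0, completes. Q0=[] Q1=[P1,P2] Q2=[]
t=17-23: P1@Q1 runs 6, rem=7, quantum used, demote→Q2. Q0=[] Q1=[P2] Q2=[P1]
t=23-28: P2@Q1 runs 5, rem=0, completes. Q0=[] Q1=[] Q2=[P1]
t=28-35: P1@Q2 runs 7, rem=0, completes. Q0=[] Q1=[] Q2=[]

Answer: 1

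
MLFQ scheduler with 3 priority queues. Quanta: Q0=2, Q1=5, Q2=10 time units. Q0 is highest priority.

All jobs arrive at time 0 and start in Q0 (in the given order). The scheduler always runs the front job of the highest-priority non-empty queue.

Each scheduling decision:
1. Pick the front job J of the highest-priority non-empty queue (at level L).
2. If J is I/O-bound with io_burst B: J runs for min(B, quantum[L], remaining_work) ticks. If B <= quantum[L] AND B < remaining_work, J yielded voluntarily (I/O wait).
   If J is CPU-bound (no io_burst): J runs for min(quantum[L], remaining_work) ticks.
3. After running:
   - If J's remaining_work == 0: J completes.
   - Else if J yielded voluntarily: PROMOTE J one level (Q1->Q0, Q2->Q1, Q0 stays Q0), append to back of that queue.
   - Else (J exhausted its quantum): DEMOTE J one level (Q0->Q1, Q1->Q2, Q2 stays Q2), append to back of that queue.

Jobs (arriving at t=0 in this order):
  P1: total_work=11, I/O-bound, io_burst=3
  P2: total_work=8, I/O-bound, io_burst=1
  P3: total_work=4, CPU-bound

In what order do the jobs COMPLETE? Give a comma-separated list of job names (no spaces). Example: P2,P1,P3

t=0-2: P1@Q0 runs 2, rem=9, quantum used, demote→Q1. Q0=[P2,P3] Q1=[P1] Q2=[]
t=2-3: P2@Q0 runs 1, rem=7, I/O yield, promote→Q0. Q0=[P3,P2] Q1=[P1] Q2=[]
t=3-5: P3@Q0 runs 2, rem=2, quantum used, demote→Q1. Q0=[P2] Q1=[P1,P3] Q2=[]
t=5-6: P2@Q0 runs 1, rem=6, I/O yield, promote→Q0. Q0=[P2] Q1=[P1,P3] Q2=[]
t=6-7: P2@Q0 runs 1, rem=5, I/O yield, promote→Q0. Q0=[P2] Q1=[P1,P3] Q2=[]
t=7-8: P2@Q0 runs 1, rem=4, I/O yield, promote→Q0. Q0=[P2] Q1=[P1,P3] Q2=[]
t=8-9: P2@Q0 runs 1, rem=3, I/O yield, promote→Q0. Q0=[P2] Q1=[P1,P3] Q2=[]
t=9-10: P2@Q0 runs 1, rem=2, I/O yield, promote→Q0. Q0=[P2] Q1=[P1,P3] Q2=[]
t=10-11: P2@Q0 runs 1, rem=1, I/O yield, promote→Q0. Q0=[P2] Q1=[P1,P3] Q2=[]
t=11-12: P2@Q0 runs 1, rem=0, completes. Q0=[] Q1=[P1,P3] Q2=[]
t=12-15: P1@Q1 runs 3, rem=6, I/O yield, promote→Q0. Q0=[P1] Q1=[P3] Q2=[]
t=15-17: P1@Q0 runs 2, rem=4, quantum used, demote→Q1. Q0=[] Q1=[P3,P1] Q2=[]
t=17-19: P3@Q1 runs 2, rem=0, completes. Q0=[] Q1=[P1] Q2=[]
t=19-22: P1@Q1 runs 3, rem=1, I/O yield, promote→Q0. Q0=[P1] Q1=[] Q2=[]
t=22-23: P1@Q0 runs 1, rem=0, completes. Q0=[] Q1=[] Q2=[]

Answer: P2,P3,P1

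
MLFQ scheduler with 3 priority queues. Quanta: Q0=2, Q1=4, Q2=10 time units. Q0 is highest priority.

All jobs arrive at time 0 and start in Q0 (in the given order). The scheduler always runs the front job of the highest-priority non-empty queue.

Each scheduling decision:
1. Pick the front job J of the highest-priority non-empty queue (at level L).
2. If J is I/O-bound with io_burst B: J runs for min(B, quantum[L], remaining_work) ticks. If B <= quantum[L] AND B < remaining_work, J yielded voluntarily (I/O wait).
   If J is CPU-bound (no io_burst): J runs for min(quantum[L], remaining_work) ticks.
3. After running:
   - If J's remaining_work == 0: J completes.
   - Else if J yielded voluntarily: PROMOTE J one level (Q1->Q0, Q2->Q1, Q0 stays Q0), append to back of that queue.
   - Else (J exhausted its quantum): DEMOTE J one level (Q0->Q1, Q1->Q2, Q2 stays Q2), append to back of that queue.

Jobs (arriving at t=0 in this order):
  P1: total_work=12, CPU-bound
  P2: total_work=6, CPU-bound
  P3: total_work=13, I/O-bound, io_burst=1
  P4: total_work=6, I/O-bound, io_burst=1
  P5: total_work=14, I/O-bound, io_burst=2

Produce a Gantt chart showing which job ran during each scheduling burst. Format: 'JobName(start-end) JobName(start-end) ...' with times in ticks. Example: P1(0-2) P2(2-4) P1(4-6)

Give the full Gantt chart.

Answer: P1(0-2) P2(2-4) P3(4-5) P4(5-6) P5(6-8) P3(8-9) P4(9-10) P5(10-12) P3(12-13) P4(13-14) P5(14-16) P3(16-17) P4(17-18) P5(18-20) P3(20-21) P4(21-22) P5(22-24) P3(24-25) P4(25-26) P5(26-28) P3(28-29) P5(29-31) P3(31-32) P3(32-33) P3(33-34) P3(34-35) P3(35-36) P3(36-37) P1(37-41) P2(41-45) P1(45-51)

Derivation:
t=0-2: P1@Q0 runs 2, rem=10, quantum used, demote→Q1. Q0=[P2,P3,P4,P5] Q1=[P1] Q2=[]
t=2-4: P2@Q0 runs 2, rem=4, quantum used, demote→Q1. Q0=[P3,P4,P5] Q1=[P1,P2] Q2=[]
t=4-5: P3@Q0 runs 1, rem=12, I/O yield, promote→Q0. Q0=[P4,P5,P3] Q1=[P1,P2] Q2=[]
t=5-6: P4@Q0 runs 1, rem=5, I/O yield, promote→Q0. Q0=[P5,P3,P4] Q1=[P1,P2] Q2=[]
t=6-8: P5@Q0 runs 2, rem=12, I/O yield, promote→Q0. Q0=[P3,P4,P5] Q1=[P1,P2] Q2=[]
t=8-9: P3@Q0 runs 1, rem=11, I/O yield, promote→Q0. Q0=[P4,P5,P3] Q1=[P1,P2] Q2=[]
t=9-10: P4@Q0 runs 1, rem=4, I/O yield, promote→Q0. Q0=[P5,P3,P4] Q1=[P1,P2] Q2=[]
t=10-12: P5@Q0 runs 2, rem=10, I/O yield, promote→Q0. Q0=[P3,P4,P5] Q1=[P1,P2] Q2=[]
t=12-13: P3@Q0 runs 1, rem=10, I/O yield, promote→Q0. Q0=[P4,P5,P3] Q1=[P1,P2] Q2=[]
t=13-14: P4@Q0 runs 1, rem=3, I/O yield, promote→Q0. Q0=[P5,P3,P4] Q1=[P1,P2] Q2=[]
t=14-16: P5@Q0 runs 2, rem=8, I/O yield, promote→Q0. Q0=[P3,P4,P5] Q1=[P1,P2] Q2=[]
t=16-17: P3@Q0 runs 1, rem=9, I/O yield, promote→Q0. Q0=[P4,P5,P3] Q1=[P1,P2] Q2=[]
t=17-18: P4@Q0 runs 1, rem=2, I/O yield, promote→Q0. Q0=[P5,P3,P4] Q1=[P1,P2] Q2=[]
t=18-20: P5@Q0 runs 2, rem=6, I/O yield, promote→Q0. Q0=[P3,P4,P5] Q1=[P1,P2] Q2=[]
t=20-21: P3@Q0 runs 1, rem=8, I/O yield, promote→Q0. Q0=[P4,P5,P3] Q1=[P1,P2] Q2=[]
t=21-22: P4@Q0 runs 1, rem=1, I/O yield, promote→Q0. Q0=[P5,P3,P4] Q1=[P1,P2] Q2=[]
t=22-24: P5@Q0 runs 2, rem=4, I/O yield, promote→Q0. Q0=[P3,P4,P5] Q1=[P1,P2] Q2=[]
t=24-25: P3@Q0 runs 1, rem=7, I/O yield, promote→Q0. Q0=[P4,P5,P3] Q1=[P1,P2] Q2=[]
t=25-26: P4@Q0 runs 1, rem=0, completes. Q0=[P5,P3] Q1=[P1,P2] Q2=[]
t=26-28: P5@Q0 runs 2, rem=2, I/O yield, promote→Q0. Q0=[P3,P5] Q1=[P1,P2] Q2=[]
t=28-29: P3@Q0 runs 1, rem=6, I/O yield, promote→Q0. Q0=[P5,P3] Q1=[P1,P2] Q2=[]
t=29-31: P5@Q0 runs 2, rem=0, completes. Q0=[P3] Q1=[P1,P2] Q2=[]
t=31-32: P3@Q0 runs 1, rem=5, I/O yield, promote→Q0. Q0=[P3] Q1=[P1,P2] Q2=[]
t=32-33: P3@Q0 runs 1, rem=4, I/O yield, promote→Q0. Q0=[P3] Q1=[P1,P2] Q2=[]
t=33-34: P3@Q0 runs 1, rem=3, I/O yield, promote→Q0. Q0=[P3] Q1=[P1,P2] Q2=[]
t=34-35: P3@Q0 runs 1, rem=2, I/O yield, promote→Q0. Q0=[P3] Q1=[P1,P2] Q2=[]
t=35-36: P3@Q0 runs 1, rem=1, I/O yield, promote→Q0. Q0=[P3] Q1=[P1,P2] Q2=[]
t=36-37: P3@Q0 runs 1, rem=0, completes. Q0=[] Q1=[P1,P2] Q2=[]
t=37-41: P1@Q1 runs 4, rem=6, quantum used, demote→Q2. Q0=[] Q1=[P2] Q2=[P1]
t=41-45: P2@Q1 runs 4, rem=0, completes. Q0=[] Q1=[] Q2=[P1]
t=45-51: P1@Q2 runs 6, rem=0, completes. Q0=[] Q1=[] Q2=[]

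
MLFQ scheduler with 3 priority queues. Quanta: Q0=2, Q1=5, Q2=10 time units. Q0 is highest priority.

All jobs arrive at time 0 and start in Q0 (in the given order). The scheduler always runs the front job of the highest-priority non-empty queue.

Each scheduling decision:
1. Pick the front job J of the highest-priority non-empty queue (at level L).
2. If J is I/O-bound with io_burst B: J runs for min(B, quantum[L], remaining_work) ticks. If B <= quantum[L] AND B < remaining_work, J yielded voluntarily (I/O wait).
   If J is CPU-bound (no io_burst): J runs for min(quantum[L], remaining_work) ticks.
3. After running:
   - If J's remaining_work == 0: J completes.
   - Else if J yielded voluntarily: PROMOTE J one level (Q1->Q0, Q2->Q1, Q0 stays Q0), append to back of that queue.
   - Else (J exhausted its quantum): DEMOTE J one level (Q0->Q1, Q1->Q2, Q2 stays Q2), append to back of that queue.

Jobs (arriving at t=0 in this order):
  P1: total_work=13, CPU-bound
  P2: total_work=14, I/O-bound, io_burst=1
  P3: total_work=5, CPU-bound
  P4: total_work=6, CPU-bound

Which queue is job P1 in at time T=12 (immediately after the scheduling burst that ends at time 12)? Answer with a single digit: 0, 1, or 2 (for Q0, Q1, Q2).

Answer: 1

Derivation:
t=0-2: P1@Q0 runs 2, rem=11, quantum used, demote→Q1. Q0=[P2,P3,P4] Q1=[P1] Q2=[]
t=2-3: P2@Q0 runs 1, rem=13, I/O yield, promote→Q0. Q0=[P3,P4,P2] Q1=[P1] Q2=[]
t=3-5: P3@Q0 runs 2, rem=3, quantum used, demote→Q1. Q0=[P4,P2] Q1=[P1,P3] Q2=[]
t=5-7: P4@Q0 runs 2, rem=4, quantum used, demote→Q1. Q0=[P2] Q1=[P1,P3,P4] Q2=[]
t=7-8: P2@Q0 runs 1, rem=12, I/O yield, promote→Q0. Q0=[P2] Q1=[P1,P3,P4] Q2=[]
t=8-9: P2@Q0 runs 1, rem=11, I/O yield, promote→Q0. Q0=[P2] Q1=[P1,P3,P4] Q2=[]
t=9-10: P2@Q0 runs 1, rem=10, I/O yield, promote→Q0. Q0=[P2] Q1=[P1,P3,P4] Q2=[]
t=10-11: P2@Q0 runs 1, rem=9, I/O yield, promote→Q0. Q0=[P2] Q1=[P1,P3,P4] Q2=[]
t=11-12: P2@Q0 runs 1, rem=8, I/O yield, promote→Q0. Q0=[P2] Q1=[P1,P3,P4] Q2=[]
t=12-13: P2@Q0 runs 1, rem=7, I/O yield, promote→Q0. Q0=[P2] Q1=[P1,P3,P4] Q2=[]
t=13-14: P2@Q0 runs 1, rem=6, I/O yield, promote→Q0. Q0=[P2] Q1=[P1,P3,P4] Q2=[]
t=14-15: P2@Q0 runs 1, rem=5, I/O yield, promote→Q0. Q0=[P2] Q1=[P1,P3,P4] Q2=[]
t=15-16: P2@Q0 runs 1, rem=4, I/O yield, promote→Q0. Q0=[P2] Q1=[P1,P3,P4] Q2=[]
t=16-17: P2@Q0 runs 1, rem=3, I/O yield, promote→Q0. Q0=[P2] Q1=[P1,P3,P4] Q2=[]
t=17-18: P2@Q0 runs 1, rem=2, I/O yield, promote→Q0. Q0=[P2] Q1=[P1,P3,P4] Q2=[]
t=18-19: P2@Q0 runs 1, rem=1, I/O yield, promote→Q0. Q0=[P2] Q1=[P1,P3,P4] Q2=[]
t=19-20: P2@Q0 runs 1, rem=0, completes. Q0=[] Q1=[P1,P3,P4] Q2=[]
t=20-25: P1@Q1 runs 5, rem=6, quantum used, demote→Q2. Q0=[] Q1=[P3,P4] Q2=[P1]
t=25-28: P3@Q1 runs 3, rem=0, completes. Q0=[] Q1=[P4] Q2=[P1]
t=28-32: P4@Q1 runs 4, rem=0, completes. Q0=[] Q1=[] Q2=[P1]
t=32-38: P1@Q2 runs 6, rem=0, completes. Q0=[] Q1=[] Q2=[]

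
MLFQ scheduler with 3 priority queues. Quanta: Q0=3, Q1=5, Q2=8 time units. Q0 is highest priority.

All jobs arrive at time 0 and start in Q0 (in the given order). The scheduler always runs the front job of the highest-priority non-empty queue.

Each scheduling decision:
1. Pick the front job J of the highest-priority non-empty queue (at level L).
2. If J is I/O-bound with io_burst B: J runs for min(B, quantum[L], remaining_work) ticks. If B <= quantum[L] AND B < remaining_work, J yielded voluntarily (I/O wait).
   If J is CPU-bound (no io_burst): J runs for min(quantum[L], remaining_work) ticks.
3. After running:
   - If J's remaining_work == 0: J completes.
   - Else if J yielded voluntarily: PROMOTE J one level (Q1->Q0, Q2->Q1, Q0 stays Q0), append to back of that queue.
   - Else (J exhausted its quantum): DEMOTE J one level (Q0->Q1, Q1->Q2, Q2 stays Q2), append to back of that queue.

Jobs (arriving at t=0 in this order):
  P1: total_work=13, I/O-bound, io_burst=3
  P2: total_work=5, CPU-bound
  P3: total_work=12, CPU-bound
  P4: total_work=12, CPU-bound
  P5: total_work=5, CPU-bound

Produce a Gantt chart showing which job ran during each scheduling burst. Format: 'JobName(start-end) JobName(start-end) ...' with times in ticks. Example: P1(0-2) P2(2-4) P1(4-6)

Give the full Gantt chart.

Answer: P1(0-3) P2(3-6) P3(6-9) P4(9-12) P5(12-15) P1(15-18) P1(18-21) P1(21-24) P1(24-25) P2(25-27) P3(27-32) P4(32-37) P5(37-39) P3(39-43) P4(43-47)

Derivation:
t=0-3: P1@Q0 runs 3, rem=10, I/O yield, promote→Q0. Q0=[P2,P3,P4,P5,P1] Q1=[] Q2=[]
t=3-6: P2@Q0 runs 3, rem=2, quantum used, demote→Q1. Q0=[P3,P4,P5,P1] Q1=[P2] Q2=[]
t=6-9: P3@Q0 runs 3, rem=9, quantum used, demote→Q1. Q0=[P4,P5,P1] Q1=[P2,P3] Q2=[]
t=9-12: P4@Q0 runs 3, rem=9, quantum used, demote→Q1. Q0=[P5,P1] Q1=[P2,P3,P4] Q2=[]
t=12-15: P5@Q0 runs 3, rem=2, quantum used, demote→Q1. Q0=[P1] Q1=[P2,P3,P4,P5] Q2=[]
t=15-18: P1@Q0 runs 3, rem=7, I/O yield, promote→Q0. Q0=[P1] Q1=[P2,P3,P4,P5] Q2=[]
t=18-21: P1@Q0 runs 3, rem=4, I/O yield, promote→Q0. Q0=[P1] Q1=[P2,P3,P4,P5] Q2=[]
t=21-24: P1@Q0 runs 3, rem=1, I/O yield, promote→Q0. Q0=[P1] Q1=[P2,P3,P4,P5] Q2=[]
t=24-25: P1@Q0 runs 1, rem=0, completes. Q0=[] Q1=[P2,P3,P4,P5] Q2=[]
t=25-27: P2@Q1 runs 2, rem=0, completes. Q0=[] Q1=[P3,P4,P5] Q2=[]
t=27-32: P3@Q1 runs 5, rem=4, quantum used, demote→Q2. Q0=[] Q1=[P4,P5] Q2=[P3]
t=32-37: P4@Q1 runs 5, rem=4, quantum used, demote→Q2. Q0=[] Q1=[P5] Q2=[P3,P4]
t=37-39: P5@Q1 runs 2, rem=0, completes. Q0=[] Q1=[] Q2=[P3,P4]
t=39-43: P3@Q2 runs 4, rem=0, completes. Q0=[] Q1=[] Q2=[P4]
t=43-47: P4@Q2 runs 4, rem=0, completes. Q0=[] Q1=[] Q2=[]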